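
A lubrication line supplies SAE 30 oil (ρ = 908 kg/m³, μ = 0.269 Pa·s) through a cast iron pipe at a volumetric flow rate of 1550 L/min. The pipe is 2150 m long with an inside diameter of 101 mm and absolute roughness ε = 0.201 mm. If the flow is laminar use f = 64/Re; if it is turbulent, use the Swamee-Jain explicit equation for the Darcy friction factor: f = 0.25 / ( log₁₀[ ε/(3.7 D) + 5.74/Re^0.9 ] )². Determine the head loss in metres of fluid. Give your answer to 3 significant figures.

h_f ≈ 657 m

Q = 1550 L/min = 1550/60000 = 0.02583 m³/s.
Cross-sectional area A = πD²/4 = π(0.101)²/4 = 0.008012 m²; mean velocity V = Q/A = 0.02583/0.008012 = 3.224 m/s.
Reynolds number Re = ρVD/μ = 908 · 3.224 · 0.101 / 0.269 = 1099.
Re < 2300 → laminar flow, so f = 64/Re = 64/1099 = 0.05822 (the turbulent correlation is not needed).
Darcy-Weisbach: ΔP = f(L/D)(ρV²/2) = 0.05822·(2150/0.101)·(908·3.224²/2) = 0.05822·2.129e+04·4720 = 5.85e+06 Pa.
Head loss h_f = ΔP/(ρg) = 5.85e+06/(908·9.81) = 657 m.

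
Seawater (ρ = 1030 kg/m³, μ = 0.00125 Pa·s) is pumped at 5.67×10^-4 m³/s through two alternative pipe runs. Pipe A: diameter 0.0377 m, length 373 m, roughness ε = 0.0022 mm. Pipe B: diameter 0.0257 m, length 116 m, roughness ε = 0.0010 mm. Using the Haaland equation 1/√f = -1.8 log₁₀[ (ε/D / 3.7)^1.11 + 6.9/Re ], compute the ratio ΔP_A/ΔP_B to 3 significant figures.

ΔP_A/ΔP_B ≈ 0.522

Pipe A: V = Q/A = 0.000567/0.001116 = 0.5079 m/s; Re = 1.578e+04; ε/D = 5.84e-05; Haaland → f = 0.02743; ΔP_A = f(L/D)(ρV²/2) = 3.606e+04 Pa.
Pipe B: V = Q/A = 0.000567/0.0005187 = 1.093 m/s; Re = 2.315e+04; ε/D = 3.89e-05; Haaland → f = 0.02489; ΔP_B = f(L/D)(ρV²/2) = 6.912e+04 Pa.
ΔP_A/ΔP_B = 3.606e+04/6.912e+04 = 0.522.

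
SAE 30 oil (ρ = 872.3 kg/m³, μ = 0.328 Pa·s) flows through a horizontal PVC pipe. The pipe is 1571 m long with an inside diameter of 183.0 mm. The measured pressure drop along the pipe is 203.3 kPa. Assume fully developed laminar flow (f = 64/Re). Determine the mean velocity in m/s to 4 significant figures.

For laminar flow, f = 64/Re with Re = ρVD/μ, so Darcy-Weisbach reduces to ΔP = 32μLV/D². Solving for V: V = ΔP·D²/(32μL) = 2.033e+05·(0.183)²/(32·0.328·1571) = 0.4129 m/s.
Check: Re = ρVD/μ = 872.3·0.4129·0.183/0.328 = 200.9 < 2300, so the laminar assumption holds.

V ≈ 0.4129 m/s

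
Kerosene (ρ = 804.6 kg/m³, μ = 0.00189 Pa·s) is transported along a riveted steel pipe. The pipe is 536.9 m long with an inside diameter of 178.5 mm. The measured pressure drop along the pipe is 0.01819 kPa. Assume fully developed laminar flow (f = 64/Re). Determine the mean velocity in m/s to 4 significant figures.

V ≈ 0.01785 m/s

For laminar flow, f = 64/Re with Re = ρVD/μ, so Darcy-Weisbach reduces to ΔP = 32μLV/D². Solving for V: V = ΔP·D²/(32μL) = 18.19·(0.1785)²/(32·0.00189·536.9) = 0.01785 m/s.
Check: Re = ρVD/μ = 804.6·0.01785·0.1785/0.00189 = 1356 < 2300, so the laminar assumption holds.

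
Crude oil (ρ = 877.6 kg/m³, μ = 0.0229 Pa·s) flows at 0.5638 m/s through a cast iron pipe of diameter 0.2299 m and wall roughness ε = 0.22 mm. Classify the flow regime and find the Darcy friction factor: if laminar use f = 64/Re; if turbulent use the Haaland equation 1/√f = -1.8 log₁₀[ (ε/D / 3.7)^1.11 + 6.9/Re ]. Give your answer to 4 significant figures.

Re = ρVD/μ = 877.6·0.5638·0.2299/0.0229 = 4967.
Re > 4000 → turbulent. ε/D = 0.00022/0.2299 = 0.000957; Haaland: 1/√f = -1.8 log₁₀[0.000104 + 0.00139] = 5.087, so f = 0.03865.

f ≈ 0.03865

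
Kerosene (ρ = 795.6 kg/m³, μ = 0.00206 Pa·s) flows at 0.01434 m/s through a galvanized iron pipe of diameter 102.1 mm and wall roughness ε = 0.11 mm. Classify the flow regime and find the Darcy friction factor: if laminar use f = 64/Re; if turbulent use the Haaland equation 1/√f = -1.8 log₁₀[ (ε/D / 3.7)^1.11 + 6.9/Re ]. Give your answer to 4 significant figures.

Re = ρVD/μ = 795.6·0.01434·0.1021/0.00206 = 565.5.
Re < 2300 → laminar, so f = 64/Re = 0.1132 (roughness is irrelevant in laminar flow).

f ≈ 0.1132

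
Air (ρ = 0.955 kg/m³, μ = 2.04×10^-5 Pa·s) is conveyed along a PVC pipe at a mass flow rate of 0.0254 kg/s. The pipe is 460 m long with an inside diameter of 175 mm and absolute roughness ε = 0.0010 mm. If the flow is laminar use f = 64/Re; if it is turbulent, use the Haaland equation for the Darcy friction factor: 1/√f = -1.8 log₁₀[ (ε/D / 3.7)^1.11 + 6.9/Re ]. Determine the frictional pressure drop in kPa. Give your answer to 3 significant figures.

ΔP ≈ 0.0487 kPa

A = πD²/4 = π(0.175)²/4 = 0.02405 m²; mean velocity V = ṁ/(ρA) = 0.0254/(0.955 · 0.02405) = 1.106 m/s.
Reynolds number Re = ρVD/μ = 0.955 · 1.106 · 0.175 / 2.04e-05 = 9059.
Re > 4000 → turbulent. Relative roughness ε/D = 1e-06/0.175 = 5.71e-06. Haaland: 1/√f = -1.8 log₁₀[(5.71e-06/3.7)^1.11 + 6.9/9059] = -1.8 log₁₀[3.54e-07 + 0.000762] = 5.612, so f = 0.03175.
Darcy-Weisbach: ΔP = f(L/D)(ρV²/2) = 0.03175·(460/0.175)·(0.955·1.106²/2) = 0.03175·2629·0.5839 = 48.72 Pa.
ΔP = 48.72 Pa = 0.0487 kPa.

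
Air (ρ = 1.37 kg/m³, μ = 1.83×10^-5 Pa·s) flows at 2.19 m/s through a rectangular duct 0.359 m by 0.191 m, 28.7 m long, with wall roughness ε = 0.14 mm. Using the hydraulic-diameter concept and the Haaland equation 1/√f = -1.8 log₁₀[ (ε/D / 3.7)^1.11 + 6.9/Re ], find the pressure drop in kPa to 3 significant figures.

Hydraulic diameter D_h = 4A/P = 4·(0.359·0.191)/(2·(0.359+0.191)) = 0.2743/1.1 = 0.2493 m.
Re = ρVD_h/μ = 1.37·2.19·0.2493/1.83e-05 = 4.088e+04.
ε/D_h = 0.00014/0.2493 = 0.000561; Haaland gives 1/√f = -1.8 log₁₀[5.77e-05+0.000169] = 6.561, so f = 0.02323.
ΔP = f(L/D_h)(ρV²/2) = 0.02323·28.7/0.2493·3.285 = 8.785 Pa.
ΔP = 0.00878 kPa.

ΔP ≈ 0.00878 kPa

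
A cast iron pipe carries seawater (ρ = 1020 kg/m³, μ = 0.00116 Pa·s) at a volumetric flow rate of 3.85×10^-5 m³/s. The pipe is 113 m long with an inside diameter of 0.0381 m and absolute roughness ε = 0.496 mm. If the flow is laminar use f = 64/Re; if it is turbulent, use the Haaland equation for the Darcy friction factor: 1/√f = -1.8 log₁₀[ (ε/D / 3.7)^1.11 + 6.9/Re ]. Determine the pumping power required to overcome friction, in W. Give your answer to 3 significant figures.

Cross-sectional area A = πD²/4 = π(0.0381)²/4 = 0.00114 m²; mean velocity V = Q/A = 3.85e-05/0.00114 = 0.03377 m/s.
Reynolds number Re = ρVD/μ = 1020 · 0.03377 · 0.0381 / 0.00116 = 1131.
Re < 2300 → laminar flow, so f = 64/Re = 64/1131 = 0.05657 (the turbulent correlation is not needed).
Darcy-Weisbach: ΔP = f(L/D)(ρV²/2) = 0.05657·(113/0.0381)·(1020·0.03377²/2) = 0.05657·2966·0.5816 = 97.58 Pa.
Pumping power P = QΔP = 3.85e-05·97.58 = 0.003757 W = 0.00376 W.

P ≈ 0.00376 W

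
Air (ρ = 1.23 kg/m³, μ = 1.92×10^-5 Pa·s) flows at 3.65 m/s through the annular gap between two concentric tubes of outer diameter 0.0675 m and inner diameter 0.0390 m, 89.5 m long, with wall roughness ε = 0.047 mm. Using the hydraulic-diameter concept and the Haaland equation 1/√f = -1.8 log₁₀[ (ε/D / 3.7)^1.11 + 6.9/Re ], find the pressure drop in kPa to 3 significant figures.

Hydraulic diameter D_h = 4A/P = D_o - D_i = 0.0675 - 0.039 = 0.0285 m.
Re = ρVD_h/μ = 1.23·3.65·0.0285/1.92e-05 = 6664.
ε/D_h = 4.7e-05/0.0285 = 0.00165; Haaland gives 1/√f = -1.8 log₁₀[0.000191+0.00104] = 5.241, so f = 0.03641.
ΔP = f(L/D_h)(ρV²/2) = 0.03641·89.5/0.0285·8.193 = 936.9 Pa.
ΔP = 0.937 kPa.

ΔP ≈ 0.937 kPa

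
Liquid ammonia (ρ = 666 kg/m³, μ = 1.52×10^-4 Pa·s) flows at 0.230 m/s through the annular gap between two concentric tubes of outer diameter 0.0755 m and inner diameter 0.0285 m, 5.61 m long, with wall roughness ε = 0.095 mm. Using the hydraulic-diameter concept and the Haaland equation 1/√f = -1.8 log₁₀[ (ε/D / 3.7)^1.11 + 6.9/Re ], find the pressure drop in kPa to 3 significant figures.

Hydraulic diameter D_h = 4A/P = D_o - D_i = 0.0755 - 0.0285 = 0.047 m.
Re = ρVD_h/μ = 666·0.23·0.047/0.000152 = 4.736e+04.
ε/D_h = 9.5e-05/0.047 = 0.00202; Haaland gives 1/√f = -1.8 log₁₀[0.000239+0.000146] = 6.147, so f = 0.02647.
ΔP = f(L/D_h)(ρV²/2) = 0.02647·5.61/0.047·17.62 = 55.65 Pa.
ΔP = 0.0557 kPa.

ΔP ≈ 0.0557 kPa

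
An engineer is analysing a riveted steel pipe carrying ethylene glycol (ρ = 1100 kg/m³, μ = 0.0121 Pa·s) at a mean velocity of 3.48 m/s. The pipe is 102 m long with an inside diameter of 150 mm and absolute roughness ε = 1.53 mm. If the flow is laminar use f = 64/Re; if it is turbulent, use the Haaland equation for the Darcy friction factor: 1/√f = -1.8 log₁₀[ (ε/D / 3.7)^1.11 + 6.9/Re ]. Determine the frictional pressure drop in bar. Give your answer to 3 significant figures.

ΔP ≈ 1.78 bar

Reynolds number Re = ρVD/μ = 1100 · 3.48 · 0.15 / 0.0121 = 4.745e+04.
Re > 4000 → turbulent. Relative roughness ε/D = 0.00153/0.15 = 0.0102. Haaland: 1/√f = -1.8 log₁₀[(0.0102/3.7)^1.11 + 6.9/4.745e+04] = -1.8 log₁₀[0.00144 + 0.000145] = 5.039, so f = 0.03938.
Darcy-Weisbach: ΔP = f(L/D)(ρV²/2) = 0.03938·(102/0.15)·(1100·3.48²/2) = 0.03938·680·6661 = 1.784e+05 Pa.
ΔP = 1.784e+05 Pa = 1.78 bar.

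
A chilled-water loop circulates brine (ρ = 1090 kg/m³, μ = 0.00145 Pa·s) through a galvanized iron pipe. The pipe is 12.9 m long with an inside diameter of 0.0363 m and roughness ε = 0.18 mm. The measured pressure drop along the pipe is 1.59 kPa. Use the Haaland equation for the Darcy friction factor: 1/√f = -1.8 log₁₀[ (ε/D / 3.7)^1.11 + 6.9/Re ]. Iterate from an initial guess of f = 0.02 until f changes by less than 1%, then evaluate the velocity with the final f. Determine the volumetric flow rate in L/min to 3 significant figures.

Q ≈ 29.7 L/min

Rearranging Darcy-Weisbach: V = √(2·ΔP·D/(f·L·ρ)). With ε/D = 0.00018/0.0363 = 0.00496, iterate starting from f = 0.02:
  f = 0.02 → V = √(2·1590·0.0363/(0.02·12.9·1090)) = 0.6407 m/s; Re = ρVD/μ = 1.748e+04; f → 0.03471
  f = 0.03471 → V = 0.4864 m/s; Re = 1.327e+04; f → 0.03588
  f = 0.03588 → V = 0.4783 m/s; Re = 1.305e+04; f → 0.03596
Converged (Δf/f < 1%). With the final f = 0.03596: V = √(2·1590·0.0363/(0.03596·12.9·1090)) = 0.4778 m/s.
Q = V·A = 0.4778·(π/4·0.0363²) = 0.0004945 m³/s = 29.7 L/min.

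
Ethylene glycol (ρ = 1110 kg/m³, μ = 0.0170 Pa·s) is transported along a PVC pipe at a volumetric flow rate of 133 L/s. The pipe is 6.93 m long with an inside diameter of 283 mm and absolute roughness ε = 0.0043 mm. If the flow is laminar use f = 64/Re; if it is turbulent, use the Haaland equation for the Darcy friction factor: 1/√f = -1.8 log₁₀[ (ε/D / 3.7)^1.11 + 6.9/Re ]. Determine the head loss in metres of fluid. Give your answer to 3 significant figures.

h_f ≈ 0.122 m

Q = 133 L/s = 133/1000 = 0.133 m³/s.
Cross-sectional area A = πD²/4 = π(0.283)²/4 = 0.0629 m²; mean velocity V = Q/A = 0.133/0.0629 = 2.114 m/s.
Reynolds number Re = ρVD/μ = 1110 · 2.114 · 0.283 / 0.017 = 3.907e+04.
Re > 4000 → turbulent. Relative roughness ε/D = 4.3e-06/0.283 = 1.52e-05. Haaland: 1/√f = -1.8 log₁₀[(1.52e-05/3.7)^1.11 + 6.9/3.907e+04] = -1.8 log₁₀[1.05e-06 + 0.000177] = 6.751, so f = 0.02194.
Darcy-Weisbach: ΔP = f(L/D)(ρV²/2) = 0.02194·(6.93/0.283)·(1110·2.114²/2) = 0.02194·24.49·2481 = 1333 Pa.
Head loss h_f = ΔP/(ρg) = 1333/(1110·9.81) = 0.122 m.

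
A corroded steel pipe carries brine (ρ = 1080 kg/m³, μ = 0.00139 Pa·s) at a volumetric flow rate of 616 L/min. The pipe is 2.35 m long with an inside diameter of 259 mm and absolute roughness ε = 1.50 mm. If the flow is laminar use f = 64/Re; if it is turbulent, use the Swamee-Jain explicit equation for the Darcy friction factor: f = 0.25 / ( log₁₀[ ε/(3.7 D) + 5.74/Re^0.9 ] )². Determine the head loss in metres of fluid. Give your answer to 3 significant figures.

Q = 616 L/min = 616/60000 = 0.01027 m³/s.
Cross-sectional area A = πD²/4 = π(0.259)²/4 = 0.05269 m²; mean velocity V = Q/A = 0.01027/0.05269 = 0.1949 m/s.
Reynolds number Re = ρVD/μ = 1080 · 0.1949 · 0.259 / 0.00139 = 3.921e+04.
Re > 4000 → turbulent. Relative roughness ε/D = 0.0015/0.259 = 0.00579. Swamee-Jain: f = 0.25/(log₁₀[0.00579/3.7 + 5.74/3.921e+04^0.9])² = 0.25/(log₁₀[0.00157 + 0.000422])² = 0.25/(-2.702)² = 0.03425.
Darcy-Weisbach: ΔP = f(L/D)(ρV²/2) = 0.03425·(2.35/0.259)·(1080·0.1949²/2) = 0.03425·9.073·20.51 = 6.372 Pa.
Head loss h_f = ΔP/(ρg) = 6.372/(1080·9.81) = 6.01×10^-4 m.

h_f ≈ 6.01×10^-4 m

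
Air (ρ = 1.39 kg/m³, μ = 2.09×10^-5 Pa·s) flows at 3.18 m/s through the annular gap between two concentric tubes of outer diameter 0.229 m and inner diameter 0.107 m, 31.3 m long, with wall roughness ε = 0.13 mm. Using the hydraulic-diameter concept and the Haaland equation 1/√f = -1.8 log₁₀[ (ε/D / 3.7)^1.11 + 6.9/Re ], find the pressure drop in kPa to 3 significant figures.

ΔP ≈ 0.0477 kPa

Hydraulic diameter D_h = 4A/P = D_o - D_i = 0.229 - 0.107 = 0.122 m.
Re = ρVD_h/μ = 1.39·3.18·0.122/2.09e-05 = 2.58e+04.
ε/D_h = 0.00013/0.122 = 0.00107; Haaland gives 1/√f = -1.8 log₁₀[0.000117+0.000267] = 6.146, so f = 0.02647.
ΔP = f(L/D_h)(ρV²/2) = 0.02647·31.3/0.122·7.028 = 47.73 Pa.
ΔP = 0.0477 kPa.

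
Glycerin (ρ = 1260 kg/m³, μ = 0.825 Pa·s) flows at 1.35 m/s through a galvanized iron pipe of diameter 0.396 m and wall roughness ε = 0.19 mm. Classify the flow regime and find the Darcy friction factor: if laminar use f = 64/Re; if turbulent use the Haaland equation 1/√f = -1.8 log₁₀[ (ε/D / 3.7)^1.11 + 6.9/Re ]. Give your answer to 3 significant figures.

Re = ρVD/μ = 1260·1.35·0.396/0.825 = 816.5.
Re < 2300 → laminar, so f = 64/Re = 0.07839 (roughness is irrelevant in laminar flow).

f ≈ 0.0784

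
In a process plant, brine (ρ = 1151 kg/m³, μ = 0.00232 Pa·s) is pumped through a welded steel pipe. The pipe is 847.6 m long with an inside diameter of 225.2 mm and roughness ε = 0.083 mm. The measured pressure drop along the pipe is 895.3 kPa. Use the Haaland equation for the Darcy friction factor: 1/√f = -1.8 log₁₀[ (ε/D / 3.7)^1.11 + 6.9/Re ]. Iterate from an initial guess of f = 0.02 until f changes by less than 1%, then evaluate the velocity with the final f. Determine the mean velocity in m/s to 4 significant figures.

Rearranging Darcy-Weisbach: V = √(2·ΔP·D/(f·L·ρ)). With ε/D = 8.3e-05/0.2252 = 0.000369, iterate starting from f = 0.02:
  f = 0.02 → V = √(2·8.953e+05·0.2252/(0.02·847.6·1151)) = 4.546 m/s; Re = ρVD/μ = 5.079e+05; f → 0.01667
  f = 0.01667 → V = 4.98 m/s; Re = 5.564e+05; f → 0.01659
Converged (Δf/f < 1%). With the final f = 0.01659: V = √(2·8.953e+05·0.2252/(0.01659·847.6·1151)) = 4.992 m/s.

V ≈ 4.992 m/s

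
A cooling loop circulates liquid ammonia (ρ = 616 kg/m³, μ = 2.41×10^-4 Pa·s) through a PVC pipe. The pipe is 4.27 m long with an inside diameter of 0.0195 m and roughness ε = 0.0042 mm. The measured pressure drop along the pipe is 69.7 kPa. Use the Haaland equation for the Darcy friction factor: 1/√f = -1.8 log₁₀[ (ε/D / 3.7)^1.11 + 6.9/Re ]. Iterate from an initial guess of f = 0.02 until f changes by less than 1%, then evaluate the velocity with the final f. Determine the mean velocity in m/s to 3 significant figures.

V ≈ 8.11 m/s

Rearranging Darcy-Weisbach: V = √(2·ΔP·D/(f·L·ρ)). With ε/D = 4.2e-06/0.0195 = 0.000215, iterate starting from f = 0.02:
  f = 0.02 → V = √(2·6.97e+04·0.0195/(0.02·4.27·616)) = 7.188 m/s; Re = ρVD/μ = 3.583e+05; f → 0.01589
  f = 0.01589 → V = 8.064 m/s; Re = 4.019e+05; f → 0.01572
  f = 0.01572 → V = 8.108 m/s; Re = 4.041e+05; f → 0.01571
Converged (Δf/f < 1%). With the final f = 0.01571: V = √(2·6.97e+04·0.0195/(0.01571·4.27·616)) = 8.11 m/s.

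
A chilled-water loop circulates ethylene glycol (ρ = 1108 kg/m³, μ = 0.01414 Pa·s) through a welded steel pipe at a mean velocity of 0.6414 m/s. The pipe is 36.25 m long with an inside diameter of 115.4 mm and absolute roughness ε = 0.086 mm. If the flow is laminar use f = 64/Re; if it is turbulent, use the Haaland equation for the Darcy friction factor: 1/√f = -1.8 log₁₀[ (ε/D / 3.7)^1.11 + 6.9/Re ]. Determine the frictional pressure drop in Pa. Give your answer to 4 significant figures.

ΔP ≈ 2633 Pa

Reynolds number Re = ρVD/μ = 1108 · 0.6414 · 0.1154 / 0.0141 = 5800.
Re > 4000 → turbulent. Relative roughness ε/D = 8.6e-05/0.1154 = 0.000745. Haaland: 1/√f = -1.8 log₁₀[(0.000745/3.7)^1.11 + 6.9/5800] = -1.8 log₁₀[7.9e-05 + 0.00119] = 5.214, so f = 0.03678.
Darcy-Weisbach: ΔP = f(L/D)(ρV²/2) = 0.03678·(36.25/0.1154)·(1108·0.6414²/2) = 0.03678·314.1·227.9 = 2633 Pa.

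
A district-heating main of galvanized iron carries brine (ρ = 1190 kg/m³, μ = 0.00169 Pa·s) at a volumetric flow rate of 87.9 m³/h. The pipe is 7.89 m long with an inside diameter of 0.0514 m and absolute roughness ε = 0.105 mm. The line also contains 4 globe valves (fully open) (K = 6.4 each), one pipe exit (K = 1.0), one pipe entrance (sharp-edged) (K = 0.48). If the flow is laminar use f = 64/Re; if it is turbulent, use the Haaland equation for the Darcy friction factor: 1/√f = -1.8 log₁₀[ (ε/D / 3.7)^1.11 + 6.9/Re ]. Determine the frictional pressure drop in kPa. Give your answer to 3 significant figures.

Q = 87.9 m³/h = 87.9/3600 = 0.02442 m³/s.
Cross-sectional area A = πD²/4 = π(0.0514)²/4 = 0.002075 m²; mean velocity V = Q/A = 0.02442/0.002075 = 11.77 m/s.
Reynolds number Re = ρVD/μ = 1190 · 11.77 · 0.0514 / 0.00169 = 4.259e+05.
Re > 4000 → turbulent. Relative roughness ε/D = 0.000105/0.0514 = 0.00204. Haaland: 1/√f = -1.8 log₁₀[(0.00204/3.7)^1.11 + 6.9/4.259e+05] = -1.8 log₁₀[0.000242 + 1.62e-05] = 6.459, so f = 0.02397.
Total minor-loss coefficient ΣK = 4·6.4 + 1·1 + 1·0.48 = 27.1.
ΔP = [f·L/D + ΣK]·(ρV²/2) = [0.02397·7.89/0.0514 + 27.1]·(1190·11.77²/2) = [3.68 + 27.1]·8.239e+04 = 2.534e+06 Pa.
ΔP = 2.534e+06 Pa = 2530 kPa.

ΔP ≈ 2530 kPa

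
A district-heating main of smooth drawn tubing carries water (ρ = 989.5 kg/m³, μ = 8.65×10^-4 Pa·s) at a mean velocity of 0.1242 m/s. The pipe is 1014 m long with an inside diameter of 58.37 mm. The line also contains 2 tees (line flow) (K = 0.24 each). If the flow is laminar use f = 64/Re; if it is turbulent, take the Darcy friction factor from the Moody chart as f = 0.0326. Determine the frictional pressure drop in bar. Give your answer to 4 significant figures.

ΔP ≈ 0.04326 bar

Reynolds number Re = ρVD/μ = 989.5 · 0.1242 · 0.05837 / 0.000865 = 8293.
Re > 4000 → turbulent; use the Moody-chart value f = 0.0326.
Total minor-loss coefficient ΣK = 2·0.24 = 0.48.
ΔP = [f·L/D + ΣK]·(ρV²/2) = [0.0326·1014/0.05837 + 0.48]·(989.5·0.1242²/2) = [566.3 + 0.48]·7.632 = 4326 Pa.
ΔP = 4326 Pa = 0.04326 bar.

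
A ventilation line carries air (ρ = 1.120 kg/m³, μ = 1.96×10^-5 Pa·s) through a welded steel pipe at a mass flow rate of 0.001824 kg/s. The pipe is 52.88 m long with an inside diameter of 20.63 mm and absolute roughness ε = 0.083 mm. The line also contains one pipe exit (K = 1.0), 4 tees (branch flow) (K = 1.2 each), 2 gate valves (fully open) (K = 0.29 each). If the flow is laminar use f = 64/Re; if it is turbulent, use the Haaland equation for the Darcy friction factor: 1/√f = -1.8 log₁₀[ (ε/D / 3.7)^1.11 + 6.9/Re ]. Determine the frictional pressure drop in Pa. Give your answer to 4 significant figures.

A = πD²/4 = π(0.02063)²/4 = 0.0003343 m²; mean velocity V = ṁ/(ρA) = 0.001824/(1.12 · 0.0003343) = 4.872 m/s.
Reynolds number Re = ρVD/μ = 1.12 · 4.872 · 0.02063 / 1.96e-05 = 5744.
Re > 4000 → turbulent. Relative roughness ε/D = 8.3e-05/0.02063 = 0.00402. Haaland: 1/√f = -1.8 log₁₀[(0.00402/3.7)^1.11 + 6.9/5744] = -1.8 log₁₀[0.000513 + 0.0012] = 4.978, so f = 0.04035.
Total minor-loss coefficient ΣK = 1·1 + 4·1.2 + 2·0.29 = 6.38.
ΔP = [f·L/D + ΣK]·(ρV²/2) = [0.04035·52.88/0.02063 + 6.38]·(1.12·4.872²/2) = [103.4 + 6.38]·13.29 = 1460 Pa.

ΔP ≈ 1460 Pa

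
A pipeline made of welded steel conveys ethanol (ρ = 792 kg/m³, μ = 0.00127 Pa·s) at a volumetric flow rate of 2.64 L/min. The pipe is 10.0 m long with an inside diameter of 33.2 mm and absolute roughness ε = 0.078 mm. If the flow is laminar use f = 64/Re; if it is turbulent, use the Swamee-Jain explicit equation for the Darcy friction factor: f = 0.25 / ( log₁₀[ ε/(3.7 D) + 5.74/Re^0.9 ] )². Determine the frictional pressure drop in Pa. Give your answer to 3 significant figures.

Q = 2.64 L/min = 2.64/60000 = 4.4e-05 m³/s.
Cross-sectional area A = πD²/4 = π(0.0332)²/4 = 0.0008657 m²; mean velocity V = Q/A = 4.4e-05/0.0008657 = 0.05083 m/s.
Reynolds number Re = ρVD/μ = 792 · 0.05083 · 0.0332 / 0.00127 = 1052.
Re < 2300 → laminar flow, so f = 64/Re = 64/1052 = 0.06082 (the turbulent correlation is not needed).
Darcy-Weisbach: ΔP = f(L/D)(ρV²/2) = 0.06082·(10/0.0332)·(792·0.05083²/2) = 0.06082·301.2·1.023 = 18.74 Pa.

ΔP ≈ 18.7 Pa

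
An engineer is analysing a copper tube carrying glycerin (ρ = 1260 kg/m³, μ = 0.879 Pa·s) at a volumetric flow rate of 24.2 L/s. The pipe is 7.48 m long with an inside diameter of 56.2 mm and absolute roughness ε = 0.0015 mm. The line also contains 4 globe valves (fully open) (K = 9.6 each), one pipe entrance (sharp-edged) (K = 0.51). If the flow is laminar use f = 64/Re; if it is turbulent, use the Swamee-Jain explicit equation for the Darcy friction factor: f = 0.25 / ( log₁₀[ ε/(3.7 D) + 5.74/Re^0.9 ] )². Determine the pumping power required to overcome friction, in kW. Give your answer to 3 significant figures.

P ≈ 72.2 kW

Q = 24.2 L/s = 24.2/1000 = 0.0242 m³/s.
Cross-sectional area A = πD²/4 = π(0.0562)²/4 = 0.002481 m²; mean velocity V = Q/A = 0.0242/0.002481 = 9.756 m/s.
Reynolds number Re = ρVD/μ = 1260 · 9.756 · 0.0562 / 0.879 = 785.9.
Re < 2300 → laminar flow, so f = 64/Re = 64/785.9 = 0.08143 (the turbulent correlation is not needed).
Total minor-loss coefficient ΣK = 4·9.6 + 1·0.51 = 38.9.
ΔP = [f·L/D + ΣK]·(ρV²/2) = [0.08143·7.48/0.0562 + 38.9]·(1260·9.756²/2) = [10.84 + 38.9]·5.996e+04 = 2.983e+06 Pa.
Pumping power P = QΔP = 0.0242·2.983e+06 = 72180 W = 72.2 kW.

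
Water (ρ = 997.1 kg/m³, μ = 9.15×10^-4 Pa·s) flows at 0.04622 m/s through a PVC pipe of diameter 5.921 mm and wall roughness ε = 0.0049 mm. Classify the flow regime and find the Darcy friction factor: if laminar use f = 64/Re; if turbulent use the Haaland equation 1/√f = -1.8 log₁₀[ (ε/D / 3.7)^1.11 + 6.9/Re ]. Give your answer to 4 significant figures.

Re = ρVD/μ = 997.1·0.04622·0.005921/0.000915 = 298.2.
Re < 2300 → laminar, so f = 64/Re = 0.2146 (roughness is irrelevant in laminar flow).

f ≈ 0.2146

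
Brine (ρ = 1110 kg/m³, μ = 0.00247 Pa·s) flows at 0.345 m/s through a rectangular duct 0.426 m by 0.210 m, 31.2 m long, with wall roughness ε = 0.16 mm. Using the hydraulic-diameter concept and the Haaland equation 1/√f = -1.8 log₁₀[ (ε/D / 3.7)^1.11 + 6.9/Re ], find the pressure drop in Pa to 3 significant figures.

Hydraulic diameter D_h = 4A/P = 4·(0.426·0.21)/(2·(0.426+0.21)) = 0.3578/1.272 = 0.2813 m.
Re = ρVD_h/μ = 1110·0.345·0.2813/0.00247 = 4.362e+04.
ε/D_h = 0.00016/0.2813 = 0.000569; Haaland gives 1/√f = -1.8 log₁₀[5.85e-05+0.000158] = 6.595, so f = 0.02299.
ΔP = f(L/D_h)(ρV²/2) = 0.02299·31.2/0.2813·66.06 = 168.4 Pa.

ΔP ≈ 168 Pa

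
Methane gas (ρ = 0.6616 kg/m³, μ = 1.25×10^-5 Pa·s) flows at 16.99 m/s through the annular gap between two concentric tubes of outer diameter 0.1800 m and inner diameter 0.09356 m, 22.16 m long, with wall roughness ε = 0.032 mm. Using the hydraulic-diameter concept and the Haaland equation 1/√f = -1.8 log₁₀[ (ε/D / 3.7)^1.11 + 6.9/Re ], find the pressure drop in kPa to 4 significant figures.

Hydraulic diameter D_h = 4A/P = D_o - D_i = 0.18 - 0.09356 = 0.08644 m.
Re = ρVD_h/μ = 0.6616·16.99·0.08644/1.25e-05 = 7.773e+04.
ε/D_h = 3.2e-05/0.08644 = 0.00037; Haaland gives 1/√f = -1.8 log₁₀[3.63e-05+8.88e-05] = 7.025, so f = 0.02026.
ΔP = f(L/D_h)(ρV²/2) = 0.02026·22.16/0.08644·95.49 = 496 Pa.
ΔP = 0.4960 kPa.

ΔP ≈ 0.4960 kPa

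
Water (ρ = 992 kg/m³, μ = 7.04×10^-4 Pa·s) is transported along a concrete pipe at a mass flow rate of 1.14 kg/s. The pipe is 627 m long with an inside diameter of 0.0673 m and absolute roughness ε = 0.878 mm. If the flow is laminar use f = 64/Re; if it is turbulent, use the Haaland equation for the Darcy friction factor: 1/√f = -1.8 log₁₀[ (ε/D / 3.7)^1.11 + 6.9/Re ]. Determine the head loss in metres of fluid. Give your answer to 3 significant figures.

h_f ≈ 2.14 m

A = πD²/4 = π(0.0673)²/4 = 0.003557 m²; mean velocity V = ṁ/(ρA) = 1.14/(992 · 0.003557) = 0.3231 m/s.
Reynolds number Re = ρVD/μ = 992 · 0.3231 · 0.0673 / 0.000704 = 3.064e+04.
Re > 4000 → turbulent. Relative roughness ε/D = 0.000878/0.0673 = 0.013. Haaland: 1/√f = -1.8 log₁₀[(0.013/3.7)^1.11 + 6.9/3.064e+04] = -1.8 log₁₀[0.00189 + 0.000225] = 4.813, so f = 0.04317.
Darcy-Weisbach: ΔP = f(L/D)(ρV²/2) = 0.04317·(627/0.0673)·(992·0.3231²/2) = 0.04317·9316·51.76 = 2.082e+04 Pa.
Head loss h_f = ΔP/(ρg) = 2.082e+04/(992·9.81) = 2.14 m.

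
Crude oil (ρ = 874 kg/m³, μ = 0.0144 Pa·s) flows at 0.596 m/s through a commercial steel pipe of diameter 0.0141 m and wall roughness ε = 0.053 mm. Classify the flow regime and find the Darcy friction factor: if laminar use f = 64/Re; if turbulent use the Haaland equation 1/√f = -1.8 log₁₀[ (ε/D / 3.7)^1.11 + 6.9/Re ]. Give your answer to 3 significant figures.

f ≈ 0.125

Re = ρVD/μ = 874·0.596·0.0141/0.0144 = 510.1.
Re < 2300 → laminar, so f = 64/Re = 0.1255 (roughness is irrelevant in laminar flow).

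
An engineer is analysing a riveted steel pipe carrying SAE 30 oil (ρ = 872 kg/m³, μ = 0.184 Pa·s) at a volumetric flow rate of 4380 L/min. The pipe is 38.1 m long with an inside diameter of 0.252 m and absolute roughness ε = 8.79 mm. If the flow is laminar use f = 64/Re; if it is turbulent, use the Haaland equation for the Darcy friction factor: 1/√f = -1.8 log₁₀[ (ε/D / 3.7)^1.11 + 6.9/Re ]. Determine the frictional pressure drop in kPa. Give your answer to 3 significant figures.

Q = 4380 L/min = 4380/60000 = 0.073 m³/s.
Cross-sectional area A = πD²/4 = π(0.252)²/4 = 0.04988 m²; mean velocity V = Q/A = 0.073/0.04988 = 1.464 m/s.
Reynolds number Re = ρVD/μ = 872 · 1.464 · 0.252 / 0.184 = 1748.
Re < 2300 → laminar flow, so f = 64/Re = 64/1748 = 0.03661 (the turbulent correlation is not needed).
Darcy-Weisbach: ΔP = f(L/D)(ρV²/2) = 0.03661·(38.1/0.252)·(872·1.464²/2) = 0.03661·151.2·934 = 5170 Pa.
ΔP = 5170 Pa = 5.17 kPa.

ΔP ≈ 5.17 kPa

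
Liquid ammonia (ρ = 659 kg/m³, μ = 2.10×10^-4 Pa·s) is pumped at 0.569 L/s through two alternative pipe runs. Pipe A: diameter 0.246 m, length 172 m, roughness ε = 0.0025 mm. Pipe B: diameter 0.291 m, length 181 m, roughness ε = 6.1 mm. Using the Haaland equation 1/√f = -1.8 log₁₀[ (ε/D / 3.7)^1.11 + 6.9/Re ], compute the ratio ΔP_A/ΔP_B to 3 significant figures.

ΔP_A/ΔP_B ≈ 1.28

Pipe A: V = Q/A = 0.000569/0.04753 = 0.01197 m/s; Re = 9242; ε/D = 1.02e-05; Haaland → f = 0.03157; ΔP_A = f(L/D)(ρV²/2) = 1.043 Pa.
Pipe B: V = Q/A = 0.000569/0.06651 = 0.008555 m/s; Re = 7813; ε/D = 0.021; Haaland → f = 0.05411; ΔP_B = f(L/D)(ρV²/2) = 0.8117 Pa.
ΔP_A/ΔP_B = 1.043/0.8117 = 1.28.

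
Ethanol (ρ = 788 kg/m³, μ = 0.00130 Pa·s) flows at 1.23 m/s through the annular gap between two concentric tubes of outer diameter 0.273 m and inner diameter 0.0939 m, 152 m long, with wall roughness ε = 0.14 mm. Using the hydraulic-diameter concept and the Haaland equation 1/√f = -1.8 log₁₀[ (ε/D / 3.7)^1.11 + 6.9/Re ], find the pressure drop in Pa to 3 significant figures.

Hydraulic diameter D_h = 4A/P = D_o - D_i = 0.273 - 0.0939 = 0.1791 m.
Re = ρVD_h/μ = 788·1.23·0.1791/0.0013 = 1.335e+05.
ε/D_h = 0.00014/0.1791 = 0.000782; Haaland gives 1/√f = -1.8 log₁₀[8.33e-05+5.17e-05] = 6.966, so f = 0.02061.
ΔP = f(L/D_h)(ρV²/2) = 0.02061·152/0.1791·596.1 = 1.043e+04 Pa.

ΔP ≈ 10400 Pa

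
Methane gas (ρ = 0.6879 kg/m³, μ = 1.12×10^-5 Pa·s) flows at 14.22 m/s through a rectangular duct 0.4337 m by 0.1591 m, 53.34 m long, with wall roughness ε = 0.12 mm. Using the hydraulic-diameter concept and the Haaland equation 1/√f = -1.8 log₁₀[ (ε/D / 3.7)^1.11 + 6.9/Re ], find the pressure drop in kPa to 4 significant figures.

Hydraulic diameter D_h = 4A/P = 4·(0.4337·0.1591)/(2·(0.4337+0.1591)) = 0.276/1.186 = 0.2328 m.
Re = ρVD_h/μ = 0.6879·14.22·0.2328/1.12e-05 = 2.033e+05.
ε/D_h = 0.00012/0.2328 = 0.000515; Haaland gives 1/√f = -1.8 log₁₀[5.25e-05+3.39e-05] = 7.314, so f = 0.01869.
ΔP = f(L/D_h)(ρV²/2) = 0.01869·53.34/0.2328·69.55 = 297.9 Pa.
ΔP = 0.2979 kPa.

ΔP ≈ 0.2979 kPa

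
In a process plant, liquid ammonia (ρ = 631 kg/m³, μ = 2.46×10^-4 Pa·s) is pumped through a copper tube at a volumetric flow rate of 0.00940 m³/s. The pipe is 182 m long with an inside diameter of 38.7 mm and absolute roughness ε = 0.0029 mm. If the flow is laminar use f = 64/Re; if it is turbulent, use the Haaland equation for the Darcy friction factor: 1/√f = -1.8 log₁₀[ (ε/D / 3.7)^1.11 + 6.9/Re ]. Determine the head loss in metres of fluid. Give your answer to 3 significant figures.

Cross-sectional area A = πD²/4 = π(0.0387)²/4 = 0.001176 m²; mean velocity V = Q/A = 0.0094/0.001176 = 7.991 m/s.
Reynolds number Re = ρVD/μ = 631 · 7.991 · 0.0387 / 0.000246 = 7.933e+05.
Re > 4000 → turbulent. Relative roughness ε/D = 2.9e-06/0.0387 = 7.49e-05. Haaland: 1/√f = -1.8 log₁₀[(7.49e-05/3.7)^1.11 + 6.9/7.933e+05] = -1.8 log₁₀[6.17e-06 + 8.7e-06] = 8.69, so f = 0.01324.
Darcy-Weisbach: ΔP = f(L/D)(ρV²/2) = 0.01324·(182/0.0387)·(631·7.991²/2) = 0.01324·4703·2.015e+04 = 1.255e+06 Pa.
Head loss h_f = ΔP/(ρg) = 1.255e+06/(631·9.81) = 203 m.

h_f ≈ 203 m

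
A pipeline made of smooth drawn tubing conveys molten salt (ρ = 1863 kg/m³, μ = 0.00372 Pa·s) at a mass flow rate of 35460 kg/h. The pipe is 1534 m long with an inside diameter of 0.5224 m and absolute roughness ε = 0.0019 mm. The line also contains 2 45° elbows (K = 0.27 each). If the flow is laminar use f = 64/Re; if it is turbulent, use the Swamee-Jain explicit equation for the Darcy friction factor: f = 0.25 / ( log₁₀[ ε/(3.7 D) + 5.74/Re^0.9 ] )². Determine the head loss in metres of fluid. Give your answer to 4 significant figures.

h_f ≈ 0.003211 m

ṁ = 35460 kg/h = 35460/3600 = 9.85 kg/s.
A = πD²/4 = π(0.5224)²/4 = 0.2143 m²; mean velocity V = ṁ/(ρA) = 9.85/(1863 · 0.2143) = 0.02467 m/s.
Reynolds number Re = ρVD/μ = 1863 · 0.02467 · 0.5224 / 0.00372 = 6454.
Re > 4000 → turbulent. Relative roughness ε/D = 1.9e-06/0.5224 = 3.64e-06. Swamee-Jain: f = 0.25/(log₁₀[3.64e-06/3.7 + 5.74/6454^0.9])² = 0.25/(log₁₀[9.83e-07 + 0.00214])² = 0.25/(-2.67)² = 0.03508.
Total minor-loss coefficient ΣK = 2·0.27 = 0.54.
ΔP = [f·L/D + ΣK]·(ρV²/2) = [0.03508·1534/0.5224 + 0.54]·(1863·0.02467²/2) = [103 + 0.54]·0.5668 = 58.69 Pa.
Head loss h_f = ΔP/(ρg) = 58.69/(1863·9.81) = 0.003211 m.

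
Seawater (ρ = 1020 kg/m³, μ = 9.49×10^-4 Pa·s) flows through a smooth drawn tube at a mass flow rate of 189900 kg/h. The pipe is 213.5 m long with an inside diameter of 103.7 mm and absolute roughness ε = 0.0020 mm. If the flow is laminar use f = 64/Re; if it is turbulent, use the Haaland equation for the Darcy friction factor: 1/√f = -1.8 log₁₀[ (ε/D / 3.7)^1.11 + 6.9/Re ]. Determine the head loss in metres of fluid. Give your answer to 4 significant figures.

ṁ = 189900 kg/h = 189900/3600 = 52.75 kg/s.
A = πD²/4 = π(0.1037)²/4 = 0.008446 m²; mean velocity V = ṁ/(ρA) = 52.75/(1020 · 0.008446) = 6.123 m/s.
Reynolds number Re = ρVD/μ = 1020 · 6.123 · 0.1037 / 0.000949 = 6.825e+05.
Re > 4000 → turbulent. Relative roughness ε/D = 2e-06/0.1037 = 1.93e-05. Haaland: 1/√f = -1.8 log₁₀[(1.93e-05/3.7)^1.11 + 6.9/6.825e+05] = -1.8 log₁₀[1.37e-06 + 1.01e-05] = 8.892, so f = 0.01265.
Darcy-Weisbach: ΔP = f(L/D)(ρV²/2) = 0.01265·(213.5/0.1037)·(1020·6.123²/2) = 0.01265·2059·1.912e+04 = 4.979e+05 Pa.
Head loss h_f = ΔP/(ρg) = 4.979e+05/(1020·9.81) = 49.76 m.

h_f ≈ 49.76 m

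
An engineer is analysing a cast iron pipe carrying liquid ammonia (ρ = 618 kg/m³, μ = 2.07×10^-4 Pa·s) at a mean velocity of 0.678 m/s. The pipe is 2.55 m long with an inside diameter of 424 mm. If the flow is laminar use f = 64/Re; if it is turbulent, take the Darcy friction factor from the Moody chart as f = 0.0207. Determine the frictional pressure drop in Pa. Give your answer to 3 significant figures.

ΔP ≈ 17.7 Pa

Reynolds number Re = ρVD/μ = 618 · 0.678 · 0.424 / 0.000207 = 8.582e+05.
Re > 4000 → turbulent; use the Moody-chart value f = 0.0207.
Darcy-Weisbach: ΔP = f(L/D)(ρV²/2) = 0.0207·(2.55/0.424)·(618·0.678²/2) = 0.0207·6.014·142 = 17.68 Pa.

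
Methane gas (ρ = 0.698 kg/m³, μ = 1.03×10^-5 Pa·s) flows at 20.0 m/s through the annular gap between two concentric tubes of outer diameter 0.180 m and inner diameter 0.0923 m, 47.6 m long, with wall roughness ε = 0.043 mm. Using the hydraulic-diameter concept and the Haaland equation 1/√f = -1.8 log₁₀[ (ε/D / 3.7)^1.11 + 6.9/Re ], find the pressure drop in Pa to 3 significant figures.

ΔP ≈ 1490 Pa

Hydraulic diameter D_h = 4A/P = D_o - D_i = 0.18 - 0.0923 = 0.0877 m.
Re = ρVD_h/μ = 0.698·20·0.0877/1.03e-05 = 1.189e+05.
ε/D_h = 4.3e-05/0.0877 = 0.00049; Haaland gives 1/√f = -1.8 log₁₀[4.96e-05+5.8e-05] = 7.142, so f = 0.0196.
ΔP = f(L/D_h)(ρV²/2) = 0.0196·47.6/0.0877·139.6 = 1485 Pa.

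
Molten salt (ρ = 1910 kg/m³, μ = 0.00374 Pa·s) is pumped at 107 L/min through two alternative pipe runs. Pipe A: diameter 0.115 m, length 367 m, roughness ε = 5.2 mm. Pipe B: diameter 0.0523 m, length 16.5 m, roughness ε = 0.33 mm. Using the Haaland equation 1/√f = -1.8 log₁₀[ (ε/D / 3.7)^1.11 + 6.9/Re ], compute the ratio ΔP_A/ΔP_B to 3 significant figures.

Pipe A: V = Q/A = 0.001783/0.01039 = 0.1717 m/s; Re = 1.008e+04; ε/D = 0.0452; Haaland → f = 0.07096; ΔP_A = f(L/D)(ρV²/2) = 6375 Pa.
Pipe B: V = Q/A = 0.001783/0.002148 = 0.8301 m/s; Re = 2.217e+04; ε/D = 0.00631; Haaland → f = 0.03579; ΔP_B = f(L/D)(ρV²/2) = 7431 Pa.
ΔP_A/ΔP_B = 6375/7431 = 0.858.

ΔP_A/ΔP_B ≈ 0.858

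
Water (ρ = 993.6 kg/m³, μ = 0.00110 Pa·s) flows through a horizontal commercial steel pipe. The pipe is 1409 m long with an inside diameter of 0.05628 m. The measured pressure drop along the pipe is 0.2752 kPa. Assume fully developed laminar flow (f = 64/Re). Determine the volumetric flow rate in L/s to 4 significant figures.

For laminar flow, f = 64/Re with Re = ρVD/μ, so Darcy-Weisbach reduces to ΔP = 32μLV/D². Solving for V: V = ΔP·D²/(32μL) = 275.2·(0.05628)²/(32·0.0011·1409) = 0.01758 m/s.
Check: Re = ρVD/μ = 993.6·0.01758·0.05628/0.0011 = 893.5 < 2300, so the laminar assumption holds.
Q = V·A = 0.01758·(π/4·0.05628²) = 4.372e-05 m³/s = 0.04372 L/s.

Q ≈ 0.04372 L/s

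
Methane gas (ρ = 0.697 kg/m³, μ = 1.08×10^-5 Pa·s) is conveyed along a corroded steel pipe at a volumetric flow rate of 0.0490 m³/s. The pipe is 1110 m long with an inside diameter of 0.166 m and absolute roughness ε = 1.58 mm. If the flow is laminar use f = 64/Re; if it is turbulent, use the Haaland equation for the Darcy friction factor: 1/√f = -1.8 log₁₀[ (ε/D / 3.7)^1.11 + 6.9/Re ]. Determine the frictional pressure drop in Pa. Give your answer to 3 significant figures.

ΔP ≈ 473 Pa

Cross-sectional area A = πD²/4 = π(0.166)²/4 = 0.02164 m²; mean velocity V = Q/A = 0.049/0.02164 = 2.264 m/s.
Reynolds number Re = ρVD/μ = 0.697 · 2.264 · 0.166 / 1.08e-05 = 2.426e+04.
Re > 4000 → turbulent. Relative roughness ε/D = 0.00158/0.166 = 0.00952. Haaland: 1/√f = -1.8 log₁₀[(0.00952/3.7)^1.11 + 6.9/2.426e+04] = -1.8 log₁₀[0.00134 + 0.000284] = 5.023, so f = 0.03963.
Darcy-Weisbach: ΔP = f(L/D)(ρV²/2) = 0.03963·(1110/0.166)·(0.697·2.264²/2) = 0.03963·6687·1.786 = 473.4 Pa.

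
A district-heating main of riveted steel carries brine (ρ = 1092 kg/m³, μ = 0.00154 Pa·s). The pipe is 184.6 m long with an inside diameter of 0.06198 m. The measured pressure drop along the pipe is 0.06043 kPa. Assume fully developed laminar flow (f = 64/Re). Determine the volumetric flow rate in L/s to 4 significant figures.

Q ≈ 0.07699 L/s

For laminar flow, f = 64/Re with Re = ρVD/μ, so Darcy-Weisbach reduces to ΔP = 32μLV/D². Solving for V: V = ΔP·D²/(32μL) = 60.43·(0.06198)²/(32·0.00154·184.6) = 0.02552 m/s.
Check: Re = ρVD/μ = 1092·0.02552·0.06198/0.00154 = 1122 < 2300, so the laminar assumption holds.
Q = V·A = 0.02552·(π/4·0.06198²) = 7.699e-05 m³/s = 0.07699 L/s.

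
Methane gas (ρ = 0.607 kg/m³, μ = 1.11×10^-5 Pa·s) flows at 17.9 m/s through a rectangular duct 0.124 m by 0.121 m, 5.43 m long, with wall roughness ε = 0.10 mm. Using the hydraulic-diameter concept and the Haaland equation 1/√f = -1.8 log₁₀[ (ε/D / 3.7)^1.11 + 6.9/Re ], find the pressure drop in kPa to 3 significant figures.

Hydraulic diameter D_h = 4A/P = 4·(0.124·0.121)/(2·(0.124+0.121)) = 0.06002/0.49 = 0.1225 m.
Re = ρVD_h/μ = 0.607·17.9·0.1225/1.11e-05 = 1.199e+05.
ε/D_h = 0.0001/0.1225 = 0.000816; Haaland gives 1/√f = -1.8 log₁₀[8.74e-05+5.76e-05] = 6.91, so f = 0.02094.
ΔP = f(L/D_h)(ρV²/2) = 0.02094·5.43/0.1225·97.24 = 90.3 Pa.
ΔP = 0.0903 kPa.

ΔP ≈ 0.0903 kPa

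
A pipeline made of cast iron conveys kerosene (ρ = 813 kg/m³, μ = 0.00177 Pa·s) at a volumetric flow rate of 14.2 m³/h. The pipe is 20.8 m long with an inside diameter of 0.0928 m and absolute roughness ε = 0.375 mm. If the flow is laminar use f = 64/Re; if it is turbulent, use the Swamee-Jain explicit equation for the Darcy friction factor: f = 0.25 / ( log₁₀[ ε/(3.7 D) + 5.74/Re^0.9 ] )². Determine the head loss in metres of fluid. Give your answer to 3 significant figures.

Q = 14.2 m³/h = 14.2/3600 = 0.003944 m³/s.
Cross-sectional area A = πD²/4 = π(0.0928)²/4 = 0.006764 m²; mean velocity V = Q/A = 0.003944/0.006764 = 0.5832 m/s.
Reynolds number Re = ρVD/μ = 813 · 0.5832 · 0.0928 / 0.00177 = 2.486e+04.
Re > 4000 → turbulent. Relative roughness ε/D = 0.000375/0.0928 = 0.00404. Swamee-Jain: f = 0.25/(log₁₀[0.00404/3.7 + 5.74/2.486e+04^0.9])² = 0.25/(log₁₀[0.00109 + 0.000635])² = 0.25/(-2.763)² = 0.03276.
Darcy-Weisbach: ΔP = f(L/D)(ρV²/2) = 0.03276·(20.8/0.0928)·(813·0.5832²/2) = 0.03276·224.1·138.2 = 1015 Pa.
Head loss h_f = ΔP/(ρg) = 1015/(813·9.81) = 0.127 m.

h_f ≈ 0.127 m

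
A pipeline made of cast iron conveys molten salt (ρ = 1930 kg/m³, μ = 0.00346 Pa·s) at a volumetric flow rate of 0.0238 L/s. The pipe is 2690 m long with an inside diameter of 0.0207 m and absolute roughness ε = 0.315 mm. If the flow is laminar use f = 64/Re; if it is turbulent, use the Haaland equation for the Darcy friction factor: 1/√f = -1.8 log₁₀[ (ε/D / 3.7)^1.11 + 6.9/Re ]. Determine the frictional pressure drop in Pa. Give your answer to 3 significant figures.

Q = 0.0238 L/s = 0.0238/1000 = 2.38e-05 m³/s.
Cross-sectional area A = πD²/4 = π(0.0207)²/4 = 0.0003365 m²; mean velocity V = Q/A = 2.38e-05/0.0003365 = 0.07072 m/s.
Reynolds number Re = ρVD/μ = 1930 · 0.07072 · 0.0207 / 0.00346 = 816.6.
Re < 2300 → laminar flow, so f = 64/Re = 64/816.6 = 0.07838 (the turbulent correlation is not needed).
Darcy-Weisbach: ΔP = f(L/D)(ρV²/2) = 0.07838·(2690/0.0207)·(1930·0.07072²/2) = 0.07838·1.3e+05·4.826 = 4.916e+04 Pa.

ΔP ≈ 49200 Pa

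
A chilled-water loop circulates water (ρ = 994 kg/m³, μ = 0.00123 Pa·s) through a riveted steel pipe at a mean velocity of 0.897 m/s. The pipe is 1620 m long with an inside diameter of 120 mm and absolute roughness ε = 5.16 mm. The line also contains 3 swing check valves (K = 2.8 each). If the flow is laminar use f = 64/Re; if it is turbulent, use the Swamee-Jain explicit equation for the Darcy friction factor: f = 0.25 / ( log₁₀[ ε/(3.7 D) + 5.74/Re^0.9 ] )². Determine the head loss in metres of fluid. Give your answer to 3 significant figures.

h_f ≈ 37.6 m

Reynolds number Re = ρVD/μ = 994 · 0.897 · 0.12 / 0.00123 = 8.699e+04.
Re > 4000 → turbulent. Relative roughness ε/D = 0.00516/0.12 = 0.043. Swamee-Jain: f = 0.25/(log₁₀[0.043/3.7 + 5.74/8.699e+04^0.9])² = 0.25/(log₁₀[0.0116 + 0.000206])² = 0.25/(-1.927)² = 0.06732.
Total minor-loss coefficient ΣK = 3·2.8 = 8.4.
ΔP = [f·L/D + ΣK]·(ρV²/2) = [0.06732·1620/0.12 + 8.4]·(994·0.897²/2) = [908.8 + 8.4]·399.9 = 3.668e+05 Pa.
Head loss h_f = ΔP/(ρg) = 3.668e+05/(994·9.81) = 37.6 m.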